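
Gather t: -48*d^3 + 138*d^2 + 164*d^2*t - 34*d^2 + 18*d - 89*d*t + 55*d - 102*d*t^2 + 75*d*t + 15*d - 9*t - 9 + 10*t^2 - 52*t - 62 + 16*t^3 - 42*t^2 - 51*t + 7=-48*d^3 + 104*d^2 + 88*d + 16*t^3 + t^2*(-102*d - 32) + t*(164*d^2 - 14*d - 112) - 64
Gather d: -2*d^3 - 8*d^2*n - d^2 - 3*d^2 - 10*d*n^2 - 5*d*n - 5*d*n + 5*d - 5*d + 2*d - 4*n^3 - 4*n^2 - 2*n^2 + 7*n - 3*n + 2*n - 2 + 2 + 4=-2*d^3 + d^2*(-8*n - 4) + d*(-10*n^2 - 10*n + 2) - 4*n^3 - 6*n^2 + 6*n + 4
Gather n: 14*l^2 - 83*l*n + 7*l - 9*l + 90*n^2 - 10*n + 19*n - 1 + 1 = 14*l^2 - 2*l + 90*n^2 + n*(9 - 83*l)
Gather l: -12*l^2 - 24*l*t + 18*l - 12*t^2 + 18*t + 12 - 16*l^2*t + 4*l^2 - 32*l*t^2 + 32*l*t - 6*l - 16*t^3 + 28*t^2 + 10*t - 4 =l^2*(-16*t - 8) + l*(-32*t^2 + 8*t + 12) - 16*t^3 + 16*t^2 + 28*t + 8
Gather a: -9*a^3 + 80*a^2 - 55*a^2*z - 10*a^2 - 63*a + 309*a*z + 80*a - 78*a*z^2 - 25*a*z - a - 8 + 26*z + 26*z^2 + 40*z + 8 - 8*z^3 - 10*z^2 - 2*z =-9*a^3 + a^2*(70 - 55*z) + a*(-78*z^2 + 284*z + 16) - 8*z^3 + 16*z^2 + 64*z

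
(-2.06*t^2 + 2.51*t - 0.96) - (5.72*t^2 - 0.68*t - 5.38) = -7.78*t^2 + 3.19*t + 4.42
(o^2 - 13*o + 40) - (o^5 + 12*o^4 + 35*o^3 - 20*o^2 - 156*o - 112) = -o^5 - 12*o^4 - 35*o^3 + 21*o^2 + 143*o + 152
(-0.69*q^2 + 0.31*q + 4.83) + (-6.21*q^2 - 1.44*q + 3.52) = -6.9*q^2 - 1.13*q + 8.35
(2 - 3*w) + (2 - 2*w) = 4 - 5*w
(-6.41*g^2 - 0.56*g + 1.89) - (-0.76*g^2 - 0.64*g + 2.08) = -5.65*g^2 + 0.08*g - 0.19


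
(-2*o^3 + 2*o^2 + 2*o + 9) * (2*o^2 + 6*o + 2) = -4*o^5 - 8*o^4 + 12*o^3 + 34*o^2 + 58*o + 18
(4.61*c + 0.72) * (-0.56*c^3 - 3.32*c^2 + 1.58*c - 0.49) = -2.5816*c^4 - 15.7084*c^3 + 4.8934*c^2 - 1.1213*c - 0.3528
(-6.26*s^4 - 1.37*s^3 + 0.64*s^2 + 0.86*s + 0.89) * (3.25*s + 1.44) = -20.345*s^5 - 13.4669*s^4 + 0.1072*s^3 + 3.7166*s^2 + 4.1309*s + 1.2816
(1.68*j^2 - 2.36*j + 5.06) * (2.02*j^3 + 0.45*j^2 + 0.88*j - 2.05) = 3.3936*j^5 - 4.0112*j^4 + 10.6376*j^3 - 3.2438*j^2 + 9.2908*j - 10.373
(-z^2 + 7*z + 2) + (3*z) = -z^2 + 10*z + 2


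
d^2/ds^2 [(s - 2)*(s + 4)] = 2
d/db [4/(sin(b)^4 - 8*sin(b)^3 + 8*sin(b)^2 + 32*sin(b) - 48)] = 16*(4*sin(b) + cos(b)^2 + 3)*cos(b)/((sin(b) - 6)^2*(sin(b) - 2)^3*(sin(b) + 2)^2)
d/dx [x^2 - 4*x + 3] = 2*x - 4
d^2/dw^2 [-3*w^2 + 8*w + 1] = -6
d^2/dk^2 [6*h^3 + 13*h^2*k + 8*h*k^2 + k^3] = 16*h + 6*k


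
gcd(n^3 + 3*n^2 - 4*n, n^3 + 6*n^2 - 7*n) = n^2 - n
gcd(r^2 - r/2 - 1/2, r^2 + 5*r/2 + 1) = r + 1/2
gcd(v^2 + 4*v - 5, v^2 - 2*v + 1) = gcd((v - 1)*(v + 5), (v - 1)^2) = v - 1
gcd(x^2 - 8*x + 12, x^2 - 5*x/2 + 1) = x - 2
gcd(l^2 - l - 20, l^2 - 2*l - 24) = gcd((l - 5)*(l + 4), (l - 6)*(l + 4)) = l + 4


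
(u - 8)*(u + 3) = u^2 - 5*u - 24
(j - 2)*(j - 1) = j^2 - 3*j + 2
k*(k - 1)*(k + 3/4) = k^3 - k^2/4 - 3*k/4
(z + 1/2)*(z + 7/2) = z^2 + 4*z + 7/4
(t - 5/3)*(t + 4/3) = t^2 - t/3 - 20/9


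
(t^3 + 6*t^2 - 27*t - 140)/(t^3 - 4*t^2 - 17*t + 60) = (t + 7)/(t - 3)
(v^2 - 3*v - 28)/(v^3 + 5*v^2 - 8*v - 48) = (v - 7)/(v^2 + v - 12)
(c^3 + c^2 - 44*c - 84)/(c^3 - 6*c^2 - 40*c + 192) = (c^2 - 5*c - 14)/(c^2 - 12*c + 32)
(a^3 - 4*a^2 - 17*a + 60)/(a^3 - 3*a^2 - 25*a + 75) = (a + 4)/(a + 5)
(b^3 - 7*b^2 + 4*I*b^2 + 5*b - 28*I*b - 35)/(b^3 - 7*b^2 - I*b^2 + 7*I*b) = (b + 5*I)/b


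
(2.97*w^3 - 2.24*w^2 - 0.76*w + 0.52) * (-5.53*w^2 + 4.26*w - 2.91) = -16.4241*w^5 + 25.0394*w^4 - 13.9823*w^3 + 0.4052*w^2 + 4.4268*w - 1.5132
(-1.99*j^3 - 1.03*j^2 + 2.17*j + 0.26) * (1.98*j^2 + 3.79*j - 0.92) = -3.9402*j^5 - 9.5815*j^4 + 2.2237*j^3 + 9.6867*j^2 - 1.011*j - 0.2392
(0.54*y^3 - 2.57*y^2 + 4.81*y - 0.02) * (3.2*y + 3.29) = 1.728*y^4 - 6.4474*y^3 + 6.9367*y^2 + 15.7609*y - 0.0658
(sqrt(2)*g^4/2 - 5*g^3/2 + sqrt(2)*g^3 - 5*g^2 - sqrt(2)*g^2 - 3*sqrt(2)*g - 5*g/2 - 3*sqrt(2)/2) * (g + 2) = sqrt(2)*g^5/2 - 5*g^4/2 + 2*sqrt(2)*g^4 - 10*g^3 + sqrt(2)*g^3 - 25*g^2/2 - 5*sqrt(2)*g^2 - 15*sqrt(2)*g/2 - 5*g - 3*sqrt(2)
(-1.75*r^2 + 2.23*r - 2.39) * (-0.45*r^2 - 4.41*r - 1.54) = 0.7875*r^4 + 6.714*r^3 - 6.0638*r^2 + 7.1057*r + 3.6806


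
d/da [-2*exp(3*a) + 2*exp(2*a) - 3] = (4 - 6*exp(a))*exp(2*a)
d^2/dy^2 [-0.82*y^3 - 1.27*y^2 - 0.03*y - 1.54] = -4.92*y - 2.54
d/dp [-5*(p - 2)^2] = 20 - 10*p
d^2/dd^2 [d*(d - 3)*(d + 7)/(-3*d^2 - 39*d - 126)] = -36/(d^3 + 18*d^2 + 108*d + 216)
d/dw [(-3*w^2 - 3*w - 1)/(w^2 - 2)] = (3*w^2 + 14*w + 6)/(w^4 - 4*w^2 + 4)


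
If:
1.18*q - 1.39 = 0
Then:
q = 1.18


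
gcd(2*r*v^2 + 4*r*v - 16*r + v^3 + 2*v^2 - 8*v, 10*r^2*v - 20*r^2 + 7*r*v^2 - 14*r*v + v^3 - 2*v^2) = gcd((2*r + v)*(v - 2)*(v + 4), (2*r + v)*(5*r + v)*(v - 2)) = 2*r*v - 4*r + v^2 - 2*v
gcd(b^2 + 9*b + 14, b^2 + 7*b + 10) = b + 2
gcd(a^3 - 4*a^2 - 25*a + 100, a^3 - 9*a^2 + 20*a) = a^2 - 9*a + 20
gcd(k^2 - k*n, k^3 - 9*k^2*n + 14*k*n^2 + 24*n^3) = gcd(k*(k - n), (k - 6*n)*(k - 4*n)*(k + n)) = 1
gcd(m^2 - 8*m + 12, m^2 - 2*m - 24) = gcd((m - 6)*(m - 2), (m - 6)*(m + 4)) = m - 6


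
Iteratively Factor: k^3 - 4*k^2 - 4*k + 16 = (k + 2)*(k^2 - 6*k + 8) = (k - 2)*(k + 2)*(k - 4)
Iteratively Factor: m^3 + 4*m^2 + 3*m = (m)*(m^2 + 4*m + 3) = m*(m + 1)*(m + 3)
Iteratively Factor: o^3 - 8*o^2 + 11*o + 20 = (o - 4)*(o^2 - 4*o - 5) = (o - 5)*(o - 4)*(o + 1)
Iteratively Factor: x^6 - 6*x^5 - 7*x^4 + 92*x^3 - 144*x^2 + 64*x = (x - 1)*(x^5 - 5*x^4 - 12*x^3 + 80*x^2 - 64*x) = (x - 1)^2*(x^4 - 4*x^3 - 16*x^2 + 64*x) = (x - 4)*(x - 1)^2*(x^3 - 16*x) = x*(x - 4)*(x - 1)^2*(x^2 - 16) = x*(x - 4)*(x - 1)^2*(x + 4)*(x - 4)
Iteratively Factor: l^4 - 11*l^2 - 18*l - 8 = (l - 4)*(l^3 + 4*l^2 + 5*l + 2) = (l - 4)*(l + 1)*(l^2 + 3*l + 2) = (l - 4)*(l + 1)^2*(l + 2)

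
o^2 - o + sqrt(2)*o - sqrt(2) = (o - 1)*(o + sqrt(2))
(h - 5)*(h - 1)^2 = h^3 - 7*h^2 + 11*h - 5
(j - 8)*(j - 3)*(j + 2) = j^3 - 9*j^2 + 2*j + 48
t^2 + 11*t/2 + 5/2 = (t + 1/2)*(t + 5)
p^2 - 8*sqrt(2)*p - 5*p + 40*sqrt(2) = (p - 5)*(p - 8*sqrt(2))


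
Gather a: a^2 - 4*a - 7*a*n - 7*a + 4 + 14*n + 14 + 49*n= a^2 + a*(-7*n - 11) + 63*n + 18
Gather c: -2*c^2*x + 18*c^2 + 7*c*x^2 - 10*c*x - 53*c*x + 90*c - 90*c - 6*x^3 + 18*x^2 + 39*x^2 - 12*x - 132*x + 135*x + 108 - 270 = c^2*(18 - 2*x) + c*(7*x^2 - 63*x) - 6*x^3 + 57*x^2 - 9*x - 162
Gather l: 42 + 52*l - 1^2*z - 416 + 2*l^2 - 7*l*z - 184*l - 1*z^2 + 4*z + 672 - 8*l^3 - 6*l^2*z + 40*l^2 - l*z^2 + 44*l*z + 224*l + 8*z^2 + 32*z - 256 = -8*l^3 + l^2*(42 - 6*z) + l*(-z^2 + 37*z + 92) + 7*z^2 + 35*z + 42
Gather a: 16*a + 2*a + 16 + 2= 18*a + 18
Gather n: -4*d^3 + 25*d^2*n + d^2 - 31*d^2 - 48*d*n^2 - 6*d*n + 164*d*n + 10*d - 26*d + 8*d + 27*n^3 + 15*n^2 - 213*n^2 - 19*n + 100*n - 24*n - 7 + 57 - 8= -4*d^3 - 30*d^2 - 8*d + 27*n^3 + n^2*(-48*d - 198) + n*(25*d^2 + 158*d + 57) + 42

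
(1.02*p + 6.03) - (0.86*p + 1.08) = 0.16*p + 4.95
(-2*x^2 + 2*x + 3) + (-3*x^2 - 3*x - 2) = -5*x^2 - x + 1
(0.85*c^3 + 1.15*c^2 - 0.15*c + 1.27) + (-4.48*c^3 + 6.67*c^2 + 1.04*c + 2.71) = -3.63*c^3 + 7.82*c^2 + 0.89*c + 3.98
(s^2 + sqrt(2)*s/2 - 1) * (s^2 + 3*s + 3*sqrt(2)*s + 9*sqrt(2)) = s^4 + 3*s^3 + 7*sqrt(2)*s^3/2 + 2*s^2 + 21*sqrt(2)*s^2/2 - 3*sqrt(2)*s + 6*s - 9*sqrt(2)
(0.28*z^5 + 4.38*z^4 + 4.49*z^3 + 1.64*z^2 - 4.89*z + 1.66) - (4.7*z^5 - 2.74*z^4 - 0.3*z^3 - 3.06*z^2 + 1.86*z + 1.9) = -4.42*z^5 + 7.12*z^4 + 4.79*z^3 + 4.7*z^2 - 6.75*z - 0.24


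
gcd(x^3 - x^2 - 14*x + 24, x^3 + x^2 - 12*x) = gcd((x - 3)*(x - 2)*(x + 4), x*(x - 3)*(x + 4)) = x^2 + x - 12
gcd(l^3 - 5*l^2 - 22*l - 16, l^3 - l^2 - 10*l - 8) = l^2 + 3*l + 2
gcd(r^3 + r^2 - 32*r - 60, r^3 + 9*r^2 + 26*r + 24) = r + 2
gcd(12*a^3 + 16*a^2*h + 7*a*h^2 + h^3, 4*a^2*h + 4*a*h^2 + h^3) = 4*a^2 + 4*a*h + h^2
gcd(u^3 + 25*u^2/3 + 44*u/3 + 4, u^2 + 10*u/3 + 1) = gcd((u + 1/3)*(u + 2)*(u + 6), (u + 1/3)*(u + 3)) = u + 1/3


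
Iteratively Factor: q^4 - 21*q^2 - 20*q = (q + 1)*(q^3 - q^2 - 20*q) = (q - 5)*(q + 1)*(q^2 + 4*q) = (q - 5)*(q + 1)*(q + 4)*(q)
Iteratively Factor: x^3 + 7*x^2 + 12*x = (x + 3)*(x^2 + 4*x) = (x + 3)*(x + 4)*(x)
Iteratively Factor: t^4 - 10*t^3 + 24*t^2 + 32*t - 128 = (t - 4)*(t^3 - 6*t^2 + 32) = (t - 4)^2*(t^2 - 2*t - 8) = (t - 4)^2*(t + 2)*(t - 4)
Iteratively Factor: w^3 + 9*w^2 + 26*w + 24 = (w + 2)*(w^2 + 7*w + 12) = (w + 2)*(w + 4)*(w + 3)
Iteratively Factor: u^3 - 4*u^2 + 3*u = (u)*(u^2 - 4*u + 3) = u*(u - 1)*(u - 3)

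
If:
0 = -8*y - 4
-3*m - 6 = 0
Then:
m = -2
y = -1/2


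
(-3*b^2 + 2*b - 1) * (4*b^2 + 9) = -12*b^4 + 8*b^3 - 31*b^2 + 18*b - 9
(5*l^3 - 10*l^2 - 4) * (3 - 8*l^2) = -40*l^5 + 80*l^4 + 15*l^3 + 2*l^2 - 12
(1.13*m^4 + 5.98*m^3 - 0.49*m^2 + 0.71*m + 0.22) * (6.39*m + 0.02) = 7.2207*m^5 + 38.2348*m^4 - 3.0115*m^3 + 4.5271*m^2 + 1.42*m + 0.0044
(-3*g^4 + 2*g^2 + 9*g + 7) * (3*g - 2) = -9*g^5 + 6*g^4 + 6*g^3 + 23*g^2 + 3*g - 14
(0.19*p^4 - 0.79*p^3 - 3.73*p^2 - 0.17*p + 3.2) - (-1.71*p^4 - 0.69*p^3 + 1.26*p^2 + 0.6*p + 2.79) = 1.9*p^4 - 0.1*p^3 - 4.99*p^2 - 0.77*p + 0.41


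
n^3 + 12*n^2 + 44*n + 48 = (n + 2)*(n + 4)*(n + 6)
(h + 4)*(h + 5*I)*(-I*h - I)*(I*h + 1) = h^4 + 5*h^3 + 4*I*h^3 + 9*h^2 + 20*I*h^2 + 25*h + 16*I*h + 20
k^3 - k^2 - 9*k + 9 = (k - 3)*(k - 1)*(k + 3)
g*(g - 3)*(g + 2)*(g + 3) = g^4 + 2*g^3 - 9*g^2 - 18*g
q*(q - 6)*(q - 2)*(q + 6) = q^4 - 2*q^3 - 36*q^2 + 72*q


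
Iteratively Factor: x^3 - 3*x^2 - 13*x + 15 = (x + 3)*(x^2 - 6*x + 5) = (x - 5)*(x + 3)*(x - 1)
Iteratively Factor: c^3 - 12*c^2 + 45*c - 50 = (c - 5)*(c^2 - 7*c + 10) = (c - 5)*(c - 2)*(c - 5)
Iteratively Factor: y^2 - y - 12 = (y - 4)*(y + 3)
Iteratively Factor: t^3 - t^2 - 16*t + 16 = (t - 4)*(t^2 + 3*t - 4) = (t - 4)*(t - 1)*(t + 4)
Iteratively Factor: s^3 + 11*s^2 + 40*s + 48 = (s + 4)*(s^2 + 7*s + 12) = (s + 4)^2*(s + 3)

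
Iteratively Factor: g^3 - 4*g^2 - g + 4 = (g + 1)*(g^2 - 5*g + 4) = (g - 1)*(g + 1)*(g - 4)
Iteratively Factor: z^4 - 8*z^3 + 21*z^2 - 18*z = (z)*(z^3 - 8*z^2 + 21*z - 18) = z*(z - 3)*(z^2 - 5*z + 6) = z*(z - 3)*(z - 2)*(z - 3)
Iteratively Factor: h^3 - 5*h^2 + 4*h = (h - 4)*(h^2 - h) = h*(h - 4)*(h - 1)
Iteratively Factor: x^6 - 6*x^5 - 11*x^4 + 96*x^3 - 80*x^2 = (x - 1)*(x^5 - 5*x^4 - 16*x^3 + 80*x^2) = (x - 5)*(x - 1)*(x^4 - 16*x^2) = (x - 5)*(x - 1)*(x + 4)*(x^3 - 4*x^2) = x*(x - 5)*(x - 1)*(x + 4)*(x^2 - 4*x) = x*(x - 5)*(x - 4)*(x - 1)*(x + 4)*(x)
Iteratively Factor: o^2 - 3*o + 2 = (o - 1)*(o - 2)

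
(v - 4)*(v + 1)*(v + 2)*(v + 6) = v^4 + 5*v^3 - 16*v^2 - 68*v - 48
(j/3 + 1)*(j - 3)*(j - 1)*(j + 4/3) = j^4/3 + j^3/9 - 31*j^2/9 - j + 4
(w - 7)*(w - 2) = w^2 - 9*w + 14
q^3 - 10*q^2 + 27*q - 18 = (q - 6)*(q - 3)*(q - 1)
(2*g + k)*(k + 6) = 2*g*k + 12*g + k^2 + 6*k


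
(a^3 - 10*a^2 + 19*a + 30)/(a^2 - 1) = (a^2 - 11*a + 30)/(a - 1)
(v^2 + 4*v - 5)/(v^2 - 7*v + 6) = (v + 5)/(v - 6)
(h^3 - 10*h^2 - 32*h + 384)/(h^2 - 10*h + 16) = (h^2 - 2*h - 48)/(h - 2)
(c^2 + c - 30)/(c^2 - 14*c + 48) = (c^2 + c - 30)/(c^2 - 14*c + 48)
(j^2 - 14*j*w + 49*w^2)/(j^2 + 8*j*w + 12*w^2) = (j^2 - 14*j*w + 49*w^2)/(j^2 + 8*j*w + 12*w^2)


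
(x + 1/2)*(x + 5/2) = x^2 + 3*x + 5/4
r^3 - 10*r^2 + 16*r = r*(r - 8)*(r - 2)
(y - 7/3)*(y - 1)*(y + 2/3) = y^3 - 8*y^2/3 + y/9 + 14/9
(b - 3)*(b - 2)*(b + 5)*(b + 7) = b^4 + 7*b^3 - 19*b^2 - 103*b + 210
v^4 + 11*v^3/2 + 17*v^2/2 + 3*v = v*(v + 1/2)*(v + 2)*(v + 3)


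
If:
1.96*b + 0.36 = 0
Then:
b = -0.18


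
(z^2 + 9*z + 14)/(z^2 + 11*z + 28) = (z + 2)/(z + 4)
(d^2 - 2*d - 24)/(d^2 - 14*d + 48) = (d + 4)/(d - 8)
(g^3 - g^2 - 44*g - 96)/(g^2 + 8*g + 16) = (g^2 - 5*g - 24)/(g + 4)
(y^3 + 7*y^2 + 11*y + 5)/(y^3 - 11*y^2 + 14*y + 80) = (y^3 + 7*y^2 + 11*y + 5)/(y^3 - 11*y^2 + 14*y + 80)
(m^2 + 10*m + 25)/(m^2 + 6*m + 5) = (m + 5)/(m + 1)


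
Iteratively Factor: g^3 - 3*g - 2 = (g + 1)*(g^2 - g - 2) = (g + 1)^2*(g - 2)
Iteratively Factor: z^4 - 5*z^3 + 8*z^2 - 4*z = (z - 2)*(z^3 - 3*z^2 + 2*z) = (z - 2)*(z - 1)*(z^2 - 2*z) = z*(z - 2)*(z - 1)*(z - 2)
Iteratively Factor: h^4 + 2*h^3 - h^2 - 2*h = (h - 1)*(h^3 + 3*h^2 + 2*h) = h*(h - 1)*(h^2 + 3*h + 2) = h*(h - 1)*(h + 1)*(h + 2)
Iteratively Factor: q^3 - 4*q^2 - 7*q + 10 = (q - 1)*(q^2 - 3*q - 10) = (q - 1)*(q + 2)*(q - 5)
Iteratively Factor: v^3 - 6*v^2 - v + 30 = (v - 5)*(v^2 - v - 6) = (v - 5)*(v - 3)*(v + 2)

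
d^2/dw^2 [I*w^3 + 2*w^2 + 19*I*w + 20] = 6*I*w + 4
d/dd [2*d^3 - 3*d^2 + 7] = 6*d*(d - 1)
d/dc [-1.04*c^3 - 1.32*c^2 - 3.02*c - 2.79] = -3.12*c^2 - 2.64*c - 3.02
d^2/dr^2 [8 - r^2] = -2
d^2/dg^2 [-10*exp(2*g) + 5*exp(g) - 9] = (5 - 40*exp(g))*exp(g)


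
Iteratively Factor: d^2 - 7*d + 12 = (d - 3)*(d - 4)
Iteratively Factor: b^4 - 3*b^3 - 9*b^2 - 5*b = (b + 1)*(b^3 - 4*b^2 - 5*b) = b*(b + 1)*(b^2 - 4*b - 5) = b*(b - 5)*(b + 1)*(b + 1)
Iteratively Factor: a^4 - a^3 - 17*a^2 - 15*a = (a)*(a^3 - a^2 - 17*a - 15) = a*(a - 5)*(a^2 + 4*a + 3) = a*(a - 5)*(a + 3)*(a + 1)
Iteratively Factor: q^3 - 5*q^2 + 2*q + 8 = (q - 4)*(q^2 - q - 2) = (q - 4)*(q - 2)*(q + 1)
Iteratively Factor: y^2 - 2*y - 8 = (y - 4)*(y + 2)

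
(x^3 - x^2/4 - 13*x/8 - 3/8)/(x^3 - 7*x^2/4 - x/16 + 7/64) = 8*(2*x^2 - x - 3)/(16*x^2 - 32*x + 7)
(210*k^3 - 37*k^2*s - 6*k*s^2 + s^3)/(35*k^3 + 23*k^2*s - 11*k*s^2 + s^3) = (6*k + s)/(k + s)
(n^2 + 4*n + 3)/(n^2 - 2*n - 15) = (n + 1)/(n - 5)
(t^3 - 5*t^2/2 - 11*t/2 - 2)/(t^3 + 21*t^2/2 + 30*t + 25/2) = (t^2 - 3*t - 4)/(t^2 + 10*t + 25)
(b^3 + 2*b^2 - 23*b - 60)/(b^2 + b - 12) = (b^2 - 2*b - 15)/(b - 3)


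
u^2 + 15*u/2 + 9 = (u + 3/2)*(u + 6)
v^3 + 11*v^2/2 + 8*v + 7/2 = (v + 1)^2*(v + 7/2)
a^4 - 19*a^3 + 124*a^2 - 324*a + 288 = (a - 8)*(a - 6)*(a - 3)*(a - 2)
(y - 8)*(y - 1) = y^2 - 9*y + 8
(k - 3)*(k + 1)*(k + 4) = k^3 + 2*k^2 - 11*k - 12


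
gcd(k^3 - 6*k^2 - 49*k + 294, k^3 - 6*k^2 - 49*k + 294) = k^3 - 6*k^2 - 49*k + 294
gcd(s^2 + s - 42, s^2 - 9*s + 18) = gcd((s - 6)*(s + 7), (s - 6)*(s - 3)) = s - 6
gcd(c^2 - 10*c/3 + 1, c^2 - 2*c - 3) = c - 3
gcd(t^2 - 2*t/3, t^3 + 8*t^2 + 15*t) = t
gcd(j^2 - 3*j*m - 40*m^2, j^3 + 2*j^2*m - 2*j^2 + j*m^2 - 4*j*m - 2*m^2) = 1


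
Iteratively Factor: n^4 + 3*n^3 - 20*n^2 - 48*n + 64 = (n + 4)*(n^3 - n^2 - 16*n + 16) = (n - 4)*(n + 4)*(n^2 + 3*n - 4) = (n - 4)*(n - 1)*(n + 4)*(n + 4)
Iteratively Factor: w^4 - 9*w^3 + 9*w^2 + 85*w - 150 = (w - 5)*(w^3 - 4*w^2 - 11*w + 30) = (w - 5)*(w - 2)*(w^2 - 2*w - 15) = (w - 5)*(w - 2)*(w + 3)*(w - 5)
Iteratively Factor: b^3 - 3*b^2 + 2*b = (b - 2)*(b^2 - b) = b*(b - 2)*(b - 1)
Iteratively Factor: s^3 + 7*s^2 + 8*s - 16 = (s + 4)*(s^2 + 3*s - 4) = (s + 4)^2*(s - 1)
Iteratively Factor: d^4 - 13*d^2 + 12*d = (d - 1)*(d^3 + d^2 - 12*d) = (d - 3)*(d - 1)*(d^2 + 4*d) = (d - 3)*(d - 1)*(d + 4)*(d)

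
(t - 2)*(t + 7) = t^2 + 5*t - 14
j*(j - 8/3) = j^2 - 8*j/3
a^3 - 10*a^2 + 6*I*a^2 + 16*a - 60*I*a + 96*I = (a - 8)*(a - 2)*(a + 6*I)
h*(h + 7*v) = h^2 + 7*h*v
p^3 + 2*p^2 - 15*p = p*(p - 3)*(p + 5)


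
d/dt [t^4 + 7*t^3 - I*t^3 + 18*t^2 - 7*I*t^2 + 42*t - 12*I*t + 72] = 4*t^3 + t^2*(21 - 3*I) + t*(36 - 14*I) + 42 - 12*I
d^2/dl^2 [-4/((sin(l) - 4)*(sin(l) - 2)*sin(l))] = 4*(9*sin(l)^3 - 66*sin(l)^2 + 148*sin(l) - 48 - 200/sin(l) + 288/sin(l)^2 - 128/sin(l)^3)/((sin(l) - 4)^3*(sin(l) - 2)^3)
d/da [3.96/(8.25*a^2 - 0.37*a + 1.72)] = (1.4652 - 65.34*a)/(8.25*a^2 - 0.37*a + 1.72)^2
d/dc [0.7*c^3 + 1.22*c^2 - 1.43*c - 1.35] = 2.1*c^2 + 2.44*c - 1.43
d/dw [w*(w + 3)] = 2*w + 3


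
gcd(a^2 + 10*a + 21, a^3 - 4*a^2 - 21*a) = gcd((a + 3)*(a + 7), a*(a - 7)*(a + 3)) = a + 3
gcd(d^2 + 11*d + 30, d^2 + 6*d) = d + 6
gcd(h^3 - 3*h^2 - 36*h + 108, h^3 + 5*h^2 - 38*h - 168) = h - 6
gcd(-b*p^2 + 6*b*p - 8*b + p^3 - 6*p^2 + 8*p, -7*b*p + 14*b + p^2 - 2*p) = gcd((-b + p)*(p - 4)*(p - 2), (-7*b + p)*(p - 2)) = p - 2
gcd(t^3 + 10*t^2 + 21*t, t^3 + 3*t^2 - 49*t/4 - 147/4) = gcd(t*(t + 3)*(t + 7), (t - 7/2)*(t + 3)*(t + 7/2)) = t + 3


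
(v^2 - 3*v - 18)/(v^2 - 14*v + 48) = (v + 3)/(v - 8)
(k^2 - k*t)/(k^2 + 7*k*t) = (k - t)/(k + 7*t)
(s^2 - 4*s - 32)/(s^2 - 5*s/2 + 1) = 2*(s^2 - 4*s - 32)/(2*s^2 - 5*s + 2)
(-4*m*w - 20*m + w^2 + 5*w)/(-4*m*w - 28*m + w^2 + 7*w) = (w + 5)/(w + 7)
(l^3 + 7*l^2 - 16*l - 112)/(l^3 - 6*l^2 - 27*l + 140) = (l^2 + 11*l + 28)/(l^2 - 2*l - 35)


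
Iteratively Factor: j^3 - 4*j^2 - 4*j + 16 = (j - 2)*(j^2 - 2*j - 8) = (j - 4)*(j - 2)*(j + 2)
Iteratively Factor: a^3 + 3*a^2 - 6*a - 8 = (a + 1)*(a^2 + 2*a - 8) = (a - 2)*(a + 1)*(a + 4)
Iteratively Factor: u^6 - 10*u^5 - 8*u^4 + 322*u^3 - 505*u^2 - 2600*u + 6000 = (u + 4)*(u^5 - 14*u^4 + 48*u^3 + 130*u^2 - 1025*u + 1500) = (u - 5)*(u + 4)*(u^4 - 9*u^3 + 3*u^2 + 145*u - 300) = (u - 5)^2*(u + 4)*(u^3 - 4*u^2 - 17*u + 60) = (u - 5)^2*(u + 4)^2*(u^2 - 8*u + 15) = (u - 5)^2*(u - 3)*(u + 4)^2*(u - 5)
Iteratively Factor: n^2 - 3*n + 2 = (n - 2)*(n - 1)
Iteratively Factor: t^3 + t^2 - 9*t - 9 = (t + 3)*(t^2 - 2*t - 3) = (t + 1)*(t + 3)*(t - 3)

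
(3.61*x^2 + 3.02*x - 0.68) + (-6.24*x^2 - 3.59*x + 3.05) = -2.63*x^2 - 0.57*x + 2.37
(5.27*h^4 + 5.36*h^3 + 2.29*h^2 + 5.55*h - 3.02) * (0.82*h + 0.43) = 4.3214*h^5 + 6.6613*h^4 + 4.1826*h^3 + 5.5357*h^2 - 0.0899000000000001*h - 1.2986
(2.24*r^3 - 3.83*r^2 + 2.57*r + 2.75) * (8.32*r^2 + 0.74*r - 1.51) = 18.6368*r^5 - 30.208*r^4 + 15.1658*r^3 + 30.5651*r^2 - 1.8457*r - 4.1525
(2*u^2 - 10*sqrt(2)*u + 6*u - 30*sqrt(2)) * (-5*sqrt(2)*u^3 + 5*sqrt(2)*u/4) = -10*sqrt(2)*u^5 - 30*sqrt(2)*u^4 + 100*u^4 + 5*sqrt(2)*u^3/2 + 300*u^3 - 25*u^2 + 15*sqrt(2)*u^2/2 - 75*u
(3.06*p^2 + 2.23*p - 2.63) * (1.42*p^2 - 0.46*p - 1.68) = 4.3452*p^4 + 1.759*p^3 - 9.9012*p^2 - 2.5366*p + 4.4184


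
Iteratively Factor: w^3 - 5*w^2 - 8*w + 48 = (w - 4)*(w^2 - w - 12) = (w - 4)*(w + 3)*(w - 4)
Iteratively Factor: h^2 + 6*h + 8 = (h + 2)*(h + 4)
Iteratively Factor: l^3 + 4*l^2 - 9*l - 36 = (l - 3)*(l^2 + 7*l + 12) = (l - 3)*(l + 3)*(l + 4)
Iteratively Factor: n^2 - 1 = (n - 1)*(n + 1)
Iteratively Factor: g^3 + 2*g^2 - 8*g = (g)*(g^2 + 2*g - 8) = g*(g + 4)*(g - 2)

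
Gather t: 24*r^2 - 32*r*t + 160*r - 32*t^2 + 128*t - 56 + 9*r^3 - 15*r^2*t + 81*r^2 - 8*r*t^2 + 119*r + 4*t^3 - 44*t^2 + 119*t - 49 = 9*r^3 + 105*r^2 + 279*r + 4*t^3 + t^2*(-8*r - 76) + t*(-15*r^2 - 32*r + 247) - 105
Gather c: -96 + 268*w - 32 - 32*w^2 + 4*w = -32*w^2 + 272*w - 128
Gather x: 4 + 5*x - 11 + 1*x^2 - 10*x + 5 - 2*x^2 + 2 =-x^2 - 5*x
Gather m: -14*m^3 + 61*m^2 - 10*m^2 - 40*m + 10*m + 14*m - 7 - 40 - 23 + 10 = -14*m^3 + 51*m^2 - 16*m - 60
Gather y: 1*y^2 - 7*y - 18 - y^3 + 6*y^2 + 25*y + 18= -y^3 + 7*y^2 + 18*y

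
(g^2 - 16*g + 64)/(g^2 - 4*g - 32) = (g - 8)/(g + 4)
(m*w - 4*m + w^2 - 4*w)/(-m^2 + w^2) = (w - 4)/(-m + w)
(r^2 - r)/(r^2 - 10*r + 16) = r*(r - 1)/(r^2 - 10*r + 16)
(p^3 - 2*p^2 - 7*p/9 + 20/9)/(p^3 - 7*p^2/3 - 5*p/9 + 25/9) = (3*p - 4)/(3*p - 5)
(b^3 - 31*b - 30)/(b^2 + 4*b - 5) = (b^2 - 5*b - 6)/(b - 1)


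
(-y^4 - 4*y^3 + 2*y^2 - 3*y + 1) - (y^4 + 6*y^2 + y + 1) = -2*y^4 - 4*y^3 - 4*y^2 - 4*y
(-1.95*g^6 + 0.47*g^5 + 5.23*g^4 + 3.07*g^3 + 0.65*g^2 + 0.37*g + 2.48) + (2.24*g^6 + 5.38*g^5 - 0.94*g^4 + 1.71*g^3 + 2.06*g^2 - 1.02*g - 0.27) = 0.29*g^6 + 5.85*g^5 + 4.29*g^4 + 4.78*g^3 + 2.71*g^2 - 0.65*g + 2.21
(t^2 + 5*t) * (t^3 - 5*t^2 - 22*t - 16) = t^5 - 47*t^3 - 126*t^2 - 80*t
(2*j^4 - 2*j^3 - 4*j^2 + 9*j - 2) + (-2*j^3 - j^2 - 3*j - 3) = 2*j^4 - 4*j^3 - 5*j^2 + 6*j - 5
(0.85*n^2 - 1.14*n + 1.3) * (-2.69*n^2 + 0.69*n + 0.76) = -2.2865*n^4 + 3.6531*n^3 - 3.6376*n^2 + 0.0306*n + 0.988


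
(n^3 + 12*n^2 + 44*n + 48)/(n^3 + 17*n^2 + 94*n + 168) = (n + 2)/(n + 7)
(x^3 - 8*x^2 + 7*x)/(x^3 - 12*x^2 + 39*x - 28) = x/(x - 4)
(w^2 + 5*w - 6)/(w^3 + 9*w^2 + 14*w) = (w^2 + 5*w - 6)/(w*(w^2 + 9*w + 14))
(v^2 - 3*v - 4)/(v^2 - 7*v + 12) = (v + 1)/(v - 3)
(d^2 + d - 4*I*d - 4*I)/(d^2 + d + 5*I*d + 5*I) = (d - 4*I)/(d + 5*I)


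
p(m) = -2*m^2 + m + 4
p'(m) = 1 - 4*m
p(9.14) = -153.94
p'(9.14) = -35.56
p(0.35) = 4.10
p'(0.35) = -0.40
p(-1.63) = -2.94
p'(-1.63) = 7.52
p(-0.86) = 1.66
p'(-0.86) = 4.44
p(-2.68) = -13.04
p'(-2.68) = 11.72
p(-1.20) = -0.08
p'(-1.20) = 5.80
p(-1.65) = -3.10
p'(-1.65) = 7.60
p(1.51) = 0.95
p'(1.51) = -5.04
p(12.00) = -272.00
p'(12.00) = -47.00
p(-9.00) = -167.00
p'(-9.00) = 37.00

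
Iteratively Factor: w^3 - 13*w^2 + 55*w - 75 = (w - 5)*(w^2 - 8*w + 15) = (w - 5)*(w - 3)*(w - 5)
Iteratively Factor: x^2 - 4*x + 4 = (x - 2)*(x - 2)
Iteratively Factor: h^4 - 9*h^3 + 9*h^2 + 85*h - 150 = (h + 3)*(h^3 - 12*h^2 + 45*h - 50) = (h - 5)*(h + 3)*(h^2 - 7*h + 10) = (h - 5)*(h - 2)*(h + 3)*(h - 5)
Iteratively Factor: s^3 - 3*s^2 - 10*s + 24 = (s - 4)*(s^2 + s - 6) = (s - 4)*(s - 2)*(s + 3)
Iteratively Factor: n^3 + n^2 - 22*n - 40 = (n - 5)*(n^2 + 6*n + 8) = (n - 5)*(n + 2)*(n + 4)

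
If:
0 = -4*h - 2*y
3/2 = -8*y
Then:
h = 3/32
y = -3/16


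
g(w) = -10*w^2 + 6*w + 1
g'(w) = 6 - 20*w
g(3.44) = -96.70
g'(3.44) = -62.80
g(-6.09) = -406.42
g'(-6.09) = 127.80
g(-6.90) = -516.50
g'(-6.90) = 144.00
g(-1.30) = -23.70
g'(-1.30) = 32.00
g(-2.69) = -87.50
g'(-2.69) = 59.80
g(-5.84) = -375.10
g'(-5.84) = 122.80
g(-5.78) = -367.76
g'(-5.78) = 121.60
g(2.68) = -54.74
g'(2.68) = -47.60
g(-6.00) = -395.00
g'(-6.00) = 126.00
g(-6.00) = -395.00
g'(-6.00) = 126.00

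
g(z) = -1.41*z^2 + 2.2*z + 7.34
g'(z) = 2.2 - 2.82*z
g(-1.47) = 1.06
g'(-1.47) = 6.35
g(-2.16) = -3.99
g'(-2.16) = 8.29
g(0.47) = 8.06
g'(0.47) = 0.87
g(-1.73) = -0.69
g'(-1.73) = 7.08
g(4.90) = -15.73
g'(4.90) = -11.62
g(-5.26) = -43.24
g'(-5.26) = 17.03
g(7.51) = -55.66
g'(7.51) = -18.98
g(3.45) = -1.85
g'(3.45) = -7.53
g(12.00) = -169.30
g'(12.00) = -31.64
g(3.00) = 1.25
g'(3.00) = -6.26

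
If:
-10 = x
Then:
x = -10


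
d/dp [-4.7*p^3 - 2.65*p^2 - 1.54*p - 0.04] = -14.1*p^2 - 5.3*p - 1.54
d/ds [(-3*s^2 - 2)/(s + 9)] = (3*s^2 - 6*s*(s + 9) + 2)/(s + 9)^2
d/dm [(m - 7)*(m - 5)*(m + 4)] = 3*m^2 - 16*m - 13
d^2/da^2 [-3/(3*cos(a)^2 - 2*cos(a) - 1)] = 3*(72*sin(a)^4 - 68*sin(a)^2 + 41*cos(a) - 9*cos(3*a) - 32)/(2*(cos(a) - 1)^3*(3*cos(a) + 1)^3)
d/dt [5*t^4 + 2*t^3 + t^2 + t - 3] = 20*t^3 + 6*t^2 + 2*t + 1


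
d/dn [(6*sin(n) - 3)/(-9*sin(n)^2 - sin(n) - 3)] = 3*(18*sin(n)^2 - 18*sin(n) - 7)*cos(n)/(9*sin(n)^2 + sin(n) + 3)^2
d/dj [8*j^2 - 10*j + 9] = 16*j - 10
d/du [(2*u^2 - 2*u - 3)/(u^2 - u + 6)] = 15*(2*u - 1)/(u^2 - u + 6)^2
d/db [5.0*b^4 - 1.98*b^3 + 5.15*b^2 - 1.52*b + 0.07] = 20.0*b^3 - 5.94*b^2 + 10.3*b - 1.52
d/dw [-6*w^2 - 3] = -12*w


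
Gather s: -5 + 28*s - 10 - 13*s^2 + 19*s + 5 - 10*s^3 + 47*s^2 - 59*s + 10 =-10*s^3 + 34*s^2 - 12*s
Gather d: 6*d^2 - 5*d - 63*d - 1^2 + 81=6*d^2 - 68*d + 80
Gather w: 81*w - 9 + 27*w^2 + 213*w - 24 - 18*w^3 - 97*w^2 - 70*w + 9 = -18*w^3 - 70*w^2 + 224*w - 24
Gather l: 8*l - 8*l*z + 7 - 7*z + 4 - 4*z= l*(8 - 8*z) - 11*z + 11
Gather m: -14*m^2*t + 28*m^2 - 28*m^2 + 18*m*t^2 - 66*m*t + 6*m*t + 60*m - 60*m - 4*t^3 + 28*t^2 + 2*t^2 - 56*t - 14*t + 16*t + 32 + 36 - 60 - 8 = -14*m^2*t + m*(18*t^2 - 60*t) - 4*t^3 + 30*t^2 - 54*t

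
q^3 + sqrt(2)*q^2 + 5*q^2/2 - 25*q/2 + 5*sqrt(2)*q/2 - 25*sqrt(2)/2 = (q - 5/2)*(q + 5)*(q + sqrt(2))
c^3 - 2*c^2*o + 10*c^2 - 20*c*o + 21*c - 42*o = (c + 3)*(c + 7)*(c - 2*o)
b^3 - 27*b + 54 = (b - 3)^2*(b + 6)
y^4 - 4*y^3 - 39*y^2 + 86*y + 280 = (y - 7)*(y - 4)*(y + 2)*(y + 5)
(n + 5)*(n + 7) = n^2 + 12*n + 35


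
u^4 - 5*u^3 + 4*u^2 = u^2*(u - 4)*(u - 1)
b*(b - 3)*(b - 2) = b^3 - 5*b^2 + 6*b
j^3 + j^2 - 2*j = j*(j - 1)*(j + 2)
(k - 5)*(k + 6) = k^2 + k - 30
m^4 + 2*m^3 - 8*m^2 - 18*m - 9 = (m - 3)*(m + 1)^2*(m + 3)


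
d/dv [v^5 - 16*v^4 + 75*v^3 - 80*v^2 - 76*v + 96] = 5*v^4 - 64*v^3 + 225*v^2 - 160*v - 76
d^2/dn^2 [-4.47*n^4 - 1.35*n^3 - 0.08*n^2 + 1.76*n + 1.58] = -53.64*n^2 - 8.1*n - 0.16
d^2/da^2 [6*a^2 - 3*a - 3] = 12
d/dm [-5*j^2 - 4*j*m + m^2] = -4*j + 2*m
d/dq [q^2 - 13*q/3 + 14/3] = 2*q - 13/3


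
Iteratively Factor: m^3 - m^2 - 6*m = (m + 2)*(m^2 - 3*m) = m*(m + 2)*(m - 3)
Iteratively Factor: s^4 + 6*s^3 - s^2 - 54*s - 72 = (s + 2)*(s^3 + 4*s^2 - 9*s - 36) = (s + 2)*(s + 4)*(s^2 - 9) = (s - 3)*(s + 2)*(s + 4)*(s + 3)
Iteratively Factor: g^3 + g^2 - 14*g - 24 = (g + 2)*(g^2 - g - 12) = (g - 4)*(g + 2)*(g + 3)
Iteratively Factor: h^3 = (h)*(h^2) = h^2*(h)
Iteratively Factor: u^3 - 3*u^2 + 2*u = (u - 1)*(u^2 - 2*u) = (u - 2)*(u - 1)*(u)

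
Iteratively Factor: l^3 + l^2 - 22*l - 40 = (l + 2)*(l^2 - l - 20) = (l + 2)*(l + 4)*(l - 5)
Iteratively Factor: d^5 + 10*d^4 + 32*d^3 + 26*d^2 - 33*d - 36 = (d + 3)*(d^4 + 7*d^3 + 11*d^2 - 7*d - 12) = (d + 1)*(d + 3)*(d^3 + 6*d^2 + 5*d - 12) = (d - 1)*(d + 1)*(d + 3)*(d^2 + 7*d + 12) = (d - 1)*(d + 1)*(d + 3)*(d + 4)*(d + 3)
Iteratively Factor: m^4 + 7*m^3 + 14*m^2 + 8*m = (m)*(m^3 + 7*m^2 + 14*m + 8) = m*(m + 2)*(m^2 + 5*m + 4) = m*(m + 2)*(m + 4)*(m + 1)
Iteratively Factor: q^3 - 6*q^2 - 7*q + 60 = (q + 3)*(q^2 - 9*q + 20) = (q - 5)*(q + 3)*(q - 4)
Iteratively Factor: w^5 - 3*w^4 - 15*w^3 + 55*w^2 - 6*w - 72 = (w - 2)*(w^4 - w^3 - 17*w^2 + 21*w + 36) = (w - 3)*(w - 2)*(w^3 + 2*w^2 - 11*w - 12) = (w - 3)*(w - 2)*(w + 4)*(w^2 - 2*w - 3) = (w - 3)^2*(w - 2)*(w + 4)*(w + 1)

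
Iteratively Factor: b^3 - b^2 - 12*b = (b)*(b^2 - b - 12) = b*(b - 4)*(b + 3)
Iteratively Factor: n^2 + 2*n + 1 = (n + 1)*(n + 1)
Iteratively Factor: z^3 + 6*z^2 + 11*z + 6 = (z + 2)*(z^2 + 4*z + 3) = (z + 2)*(z + 3)*(z + 1)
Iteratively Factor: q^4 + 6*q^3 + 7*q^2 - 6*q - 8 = (q + 4)*(q^3 + 2*q^2 - q - 2) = (q + 2)*(q + 4)*(q^2 - 1) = (q + 1)*(q + 2)*(q + 4)*(q - 1)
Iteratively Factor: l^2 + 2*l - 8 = (l + 4)*(l - 2)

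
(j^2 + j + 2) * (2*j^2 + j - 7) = 2*j^4 + 3*j^3 - 2*j^2 - 5*j - 14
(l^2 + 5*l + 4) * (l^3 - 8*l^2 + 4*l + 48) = l^5 - 3*l^4 - 32*l^3 + 36*l^2 + 256*l + 192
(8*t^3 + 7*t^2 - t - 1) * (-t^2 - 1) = -8*t^5 - 7*t^4 - 7*t^3 - 6*t^2 + t + 1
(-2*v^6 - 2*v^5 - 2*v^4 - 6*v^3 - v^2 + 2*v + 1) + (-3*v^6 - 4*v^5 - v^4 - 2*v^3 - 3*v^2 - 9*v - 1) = -5*v^6 - 6*v^5 - 3*v^4 - 8*v^3 - 4*v^2 - 7*v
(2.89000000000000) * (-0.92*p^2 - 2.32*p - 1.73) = -2.6588*p^2 - 6.7048*p - 4.9997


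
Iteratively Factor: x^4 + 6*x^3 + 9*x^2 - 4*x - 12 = (x + 2)*(x^3 + 4*x^2 + x - 6) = (x - 1)*(x + 2)*(x^2 + 5*x + 6) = (x - 1)*(x + 2)^2*(x + 3)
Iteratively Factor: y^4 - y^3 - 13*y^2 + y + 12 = (y + 1)*(y^3 - 2*y^2 - 11*y + 12) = (y - 4)*(y + 1)*(y^2 + 2*y - 3) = (y - 4)*(y + 1)*(y + 3)*(y - 1)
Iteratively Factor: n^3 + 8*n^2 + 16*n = (n + 4)*(n^2 + 4*n) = n*(n + 4)*(n + 4)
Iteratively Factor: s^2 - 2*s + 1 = (s - 1)*(s - 1)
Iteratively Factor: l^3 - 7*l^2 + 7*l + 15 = (l - 5)*(l^2 - 2*l - 3) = (l - 5)*(l - 3)*(l + 1)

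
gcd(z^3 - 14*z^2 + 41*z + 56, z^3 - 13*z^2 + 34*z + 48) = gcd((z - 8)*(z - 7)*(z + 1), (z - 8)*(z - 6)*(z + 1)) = z^2 - 7*z - 8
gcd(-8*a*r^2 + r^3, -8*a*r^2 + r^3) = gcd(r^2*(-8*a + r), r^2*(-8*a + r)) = -8*a*r^2 + r^3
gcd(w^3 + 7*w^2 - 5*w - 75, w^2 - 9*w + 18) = w - 3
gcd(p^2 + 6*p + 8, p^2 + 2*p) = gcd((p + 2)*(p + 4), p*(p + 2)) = p + 2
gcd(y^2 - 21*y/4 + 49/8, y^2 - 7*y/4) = y - 7/4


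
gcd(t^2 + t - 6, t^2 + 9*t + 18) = t + 3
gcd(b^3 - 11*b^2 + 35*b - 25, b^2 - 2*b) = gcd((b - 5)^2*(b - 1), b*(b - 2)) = 1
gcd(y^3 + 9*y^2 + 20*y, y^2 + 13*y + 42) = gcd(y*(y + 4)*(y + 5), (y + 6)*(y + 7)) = 1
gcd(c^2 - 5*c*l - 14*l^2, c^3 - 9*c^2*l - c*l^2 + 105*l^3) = c - 7*l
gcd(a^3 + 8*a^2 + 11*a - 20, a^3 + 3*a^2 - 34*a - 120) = a^2 + 9*a + 20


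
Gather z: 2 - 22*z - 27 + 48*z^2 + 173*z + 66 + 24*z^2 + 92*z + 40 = 72*z^2 + 243*z + 81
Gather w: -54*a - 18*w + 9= -54*a - 18*w + 9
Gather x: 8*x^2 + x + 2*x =8*x^2 + 3*x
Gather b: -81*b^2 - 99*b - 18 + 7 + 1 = -81*b^2 - 99*b - 10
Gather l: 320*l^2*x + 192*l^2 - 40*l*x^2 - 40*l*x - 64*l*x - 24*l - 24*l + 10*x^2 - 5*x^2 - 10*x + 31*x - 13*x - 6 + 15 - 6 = l^2*(320*x + 192) + l*(-40*x^2 - 104*x - 48) + 5*x^2 + 8*x + 3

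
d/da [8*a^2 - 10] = 16*a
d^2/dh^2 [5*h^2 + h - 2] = 10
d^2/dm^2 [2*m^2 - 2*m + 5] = 4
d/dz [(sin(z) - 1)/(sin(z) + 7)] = 8*cos(z)/(sin(z) + 7)^2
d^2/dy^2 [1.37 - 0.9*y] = 0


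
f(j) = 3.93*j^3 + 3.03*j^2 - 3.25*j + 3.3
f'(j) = 11.79*j^2 + 6.06*j - 3.25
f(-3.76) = -150.55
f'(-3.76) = 140.65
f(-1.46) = 2.27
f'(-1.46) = 13.03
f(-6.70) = -1020.91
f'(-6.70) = 485.40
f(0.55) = 3.08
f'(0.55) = 3.65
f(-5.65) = -590.44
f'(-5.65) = 338.88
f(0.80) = 4.65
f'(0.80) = 9.14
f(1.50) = 18.51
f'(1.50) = 32.37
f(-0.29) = 4.40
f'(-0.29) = -4.02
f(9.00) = 3084.45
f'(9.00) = 1006.28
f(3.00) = 126.93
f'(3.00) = 121.04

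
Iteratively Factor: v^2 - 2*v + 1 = (v - 1)*(v - 1)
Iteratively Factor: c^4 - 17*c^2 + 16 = (c + 1)*(c^3 - c^2 - 16*c + 16) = (c - 4)*(c + 1)*(c^2 + 3*c - 4) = (c - 4)*(c + 1)*(c + 4)*(c - 1)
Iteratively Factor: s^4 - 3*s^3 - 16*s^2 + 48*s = (s + 4)*(s^3 - 7*s^2 + 12*s) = (s - 4)*(s + 4)*(s^2 - 3*s) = (s - 4)*(s - 3)*(s + 4)*(s)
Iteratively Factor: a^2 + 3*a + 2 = (a + 2)*(a + 1)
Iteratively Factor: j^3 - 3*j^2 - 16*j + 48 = (j - 3)*(j^2 - 16) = (j - 3)*(j + 4)*(j - 4)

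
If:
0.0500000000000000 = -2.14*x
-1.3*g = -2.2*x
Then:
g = -0.04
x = -0.02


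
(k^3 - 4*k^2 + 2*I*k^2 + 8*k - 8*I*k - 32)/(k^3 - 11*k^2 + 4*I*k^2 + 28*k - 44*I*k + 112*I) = (k - 2*I)/(k - 7)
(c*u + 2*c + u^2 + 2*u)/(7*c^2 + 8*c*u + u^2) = (u + 2)/(7*c + u)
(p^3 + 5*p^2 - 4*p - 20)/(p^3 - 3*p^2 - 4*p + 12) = (p + 5)/(p - 3)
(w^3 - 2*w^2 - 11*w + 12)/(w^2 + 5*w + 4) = (w^3 - 2*w^2 - 11*w + 12)/(w^2 + 5*w + 4)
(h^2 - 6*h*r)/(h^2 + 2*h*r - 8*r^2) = h*(h - 6*r)/(h^2 + 2*h*r - 8*r^2)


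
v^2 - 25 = (v - 5)*(v + 5)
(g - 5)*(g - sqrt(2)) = g^2 - 5*g - sqrt(2)*g + 5*sqrt(2)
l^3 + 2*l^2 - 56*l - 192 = (l - 8)*(l + 4)*(l + 6)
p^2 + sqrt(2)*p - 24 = (p - 3*sqrt(2))*(p + 4*sqrt(2))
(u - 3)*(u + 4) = u^2 + u - 12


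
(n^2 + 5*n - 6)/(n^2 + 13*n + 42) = (n - 1)/(n + 7)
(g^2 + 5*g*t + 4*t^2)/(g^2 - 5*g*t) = (g^2 + 5*g*t + 4*t^2)/(g*(g - 5*t))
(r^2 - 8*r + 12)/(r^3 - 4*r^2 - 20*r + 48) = 1/(r + 4)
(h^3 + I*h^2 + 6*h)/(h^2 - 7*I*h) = (h^2 + I*h + 6)/(h - 7*I)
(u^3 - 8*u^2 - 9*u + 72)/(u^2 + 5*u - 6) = (u^3 - 8*u^2 - 9*u + 72)/(u^2 + 5*u - 6)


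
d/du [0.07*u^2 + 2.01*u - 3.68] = 0.14*u + 2.01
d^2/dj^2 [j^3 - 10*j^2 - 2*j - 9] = 6*j - 20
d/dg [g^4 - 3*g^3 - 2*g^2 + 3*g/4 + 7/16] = 4*g^3 - 9*g^2 - 4*g + 3/4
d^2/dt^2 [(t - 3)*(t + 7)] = 2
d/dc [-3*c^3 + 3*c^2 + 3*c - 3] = -9*c^2 + 6*c + 3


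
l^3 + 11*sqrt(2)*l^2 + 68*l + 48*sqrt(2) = (l + sqrt(2))*(l + 4*sqrt(2))*(l + 6*sqrt(2))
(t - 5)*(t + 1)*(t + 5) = t^3 + t^2 - 25*t - 25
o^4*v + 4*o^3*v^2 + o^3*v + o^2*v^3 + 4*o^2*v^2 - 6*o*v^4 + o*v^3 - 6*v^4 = (o - v)*(o + 2*v)*(o + 3*v)*(o*v + v)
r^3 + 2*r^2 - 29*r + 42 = (r - 3)*(r - 2)*(r + 7)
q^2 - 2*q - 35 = (q - 7)*(q + 5)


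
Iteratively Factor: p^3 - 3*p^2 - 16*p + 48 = (p - 3)*(p^2 - 16) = (p - 3)*(p + 4)*(p - 4)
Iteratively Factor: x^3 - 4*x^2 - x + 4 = (x - 4)*(x^2 - 1) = (x - 4)*(x - 1)*(x + 1)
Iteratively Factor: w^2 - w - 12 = (w - 4)*(w + 3)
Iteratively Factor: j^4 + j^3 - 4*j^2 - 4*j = (j - 2)*(j^3 + 3*j^2 + 2*j) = (j - 2)*(j + 1)*(j^2 + 2*j) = (j - 2)*(j + 1)*(j + 2)*(j)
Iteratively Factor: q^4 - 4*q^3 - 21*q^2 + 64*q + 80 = (q + 1)*(q^3 - 5*q^2 - 16*q + 80) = (q - 5)*(q + 1)*(q^2 - 16) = (q - 5)*(q + 1)*(q + 4)*(q - 4)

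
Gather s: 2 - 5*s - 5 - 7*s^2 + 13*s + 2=-7*s^2 + 8*s - 1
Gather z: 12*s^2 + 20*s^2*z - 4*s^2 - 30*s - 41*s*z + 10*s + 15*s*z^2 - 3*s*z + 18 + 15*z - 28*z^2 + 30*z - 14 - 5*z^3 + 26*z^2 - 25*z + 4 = 8*s^2 - 20*s - 5*z^3 + z^2*(15*s - 2) + z*(20*s^2 - 44*s + 20) + 8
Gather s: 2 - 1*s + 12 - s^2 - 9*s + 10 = -s^2 - 10*s + 24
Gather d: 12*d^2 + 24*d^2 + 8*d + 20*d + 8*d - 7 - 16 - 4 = 36*d^2 + 36*d - 27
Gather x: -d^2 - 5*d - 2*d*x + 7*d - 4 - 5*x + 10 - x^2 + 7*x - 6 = -d^2 + 2*d - x^2 + x*(2 - 2*d)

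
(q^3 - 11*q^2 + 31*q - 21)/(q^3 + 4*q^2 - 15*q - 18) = (q^2 - 8*q + 7)/(q^2 + 7*q + 6)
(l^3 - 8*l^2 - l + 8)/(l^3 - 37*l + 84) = (l^3 - 8*l^2 - l + 8)/(l^3 - 37*l + 84)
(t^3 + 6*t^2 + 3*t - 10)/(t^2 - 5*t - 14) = (t^2 + 4*t - 5)/(t - 7)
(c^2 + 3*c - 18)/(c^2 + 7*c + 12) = (c^2 + 3*c - 18)/(c^2 + 7*c + 12)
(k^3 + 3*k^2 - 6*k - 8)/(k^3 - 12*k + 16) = (k + 1)/(k - 2)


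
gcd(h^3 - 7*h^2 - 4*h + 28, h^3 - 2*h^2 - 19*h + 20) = 1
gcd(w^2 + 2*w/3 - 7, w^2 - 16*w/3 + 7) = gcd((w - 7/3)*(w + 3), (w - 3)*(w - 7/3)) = w - 7/3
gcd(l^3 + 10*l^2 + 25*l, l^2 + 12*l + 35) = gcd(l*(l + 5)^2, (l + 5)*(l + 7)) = l + 5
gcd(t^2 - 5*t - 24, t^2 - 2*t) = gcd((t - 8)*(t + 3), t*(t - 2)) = 1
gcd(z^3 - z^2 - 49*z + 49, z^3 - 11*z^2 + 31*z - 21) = z^2 - 8*z + 7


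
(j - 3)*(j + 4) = j^2 + j - 12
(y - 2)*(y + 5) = y^2 + 3*y - 10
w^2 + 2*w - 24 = (w - 4)*(w + 6)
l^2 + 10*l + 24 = (l + 4)*(l + 6)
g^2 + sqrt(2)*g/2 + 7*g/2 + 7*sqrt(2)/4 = (g + 7/2)*(g + sqrt(2)/2)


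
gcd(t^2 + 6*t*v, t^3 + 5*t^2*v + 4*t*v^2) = t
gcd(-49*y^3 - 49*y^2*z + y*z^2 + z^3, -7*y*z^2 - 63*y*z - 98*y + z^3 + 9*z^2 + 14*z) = 7*y - z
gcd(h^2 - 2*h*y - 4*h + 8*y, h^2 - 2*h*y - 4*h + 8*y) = -h^2 + 2*h*y + 4*h - 8*y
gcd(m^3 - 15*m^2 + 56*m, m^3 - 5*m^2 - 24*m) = m^2 - 8*m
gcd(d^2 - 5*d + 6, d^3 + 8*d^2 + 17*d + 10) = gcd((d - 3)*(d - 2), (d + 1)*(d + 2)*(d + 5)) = 1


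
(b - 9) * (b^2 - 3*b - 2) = b^3 - 12*b^2 + 25*b + 18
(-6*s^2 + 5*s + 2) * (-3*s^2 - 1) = 18*s^4 - 15*s^3 - 5*s - 2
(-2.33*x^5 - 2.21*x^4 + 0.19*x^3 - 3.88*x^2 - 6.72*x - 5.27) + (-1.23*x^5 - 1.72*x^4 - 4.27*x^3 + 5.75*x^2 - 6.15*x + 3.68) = -3.56*x^5 - 3.93*x^4 - 4.08*x^3 + 1.87*x^2 - 12.87*x - 1.59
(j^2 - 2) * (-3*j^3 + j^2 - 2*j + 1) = -3*j^5 + j^4 + 4*j^3 - j^2 + 4*j - 2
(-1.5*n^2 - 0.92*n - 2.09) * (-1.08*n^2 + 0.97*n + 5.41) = 1.62*n^4 - 0.4614*n^3 - 6.7502*n^2 - 7.0045*n - 11.3069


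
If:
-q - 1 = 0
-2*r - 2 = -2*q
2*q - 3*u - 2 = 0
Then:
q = -1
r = -2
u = -4/3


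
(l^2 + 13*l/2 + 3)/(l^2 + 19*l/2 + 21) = (2*l + 1)/(2*l + 7)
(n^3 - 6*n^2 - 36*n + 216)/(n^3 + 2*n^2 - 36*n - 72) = (n - 6)/(n + 2)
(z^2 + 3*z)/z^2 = (z + 3)/z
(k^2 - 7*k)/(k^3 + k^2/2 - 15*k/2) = 2*(k - 7)/(2*k^2 + k - 15)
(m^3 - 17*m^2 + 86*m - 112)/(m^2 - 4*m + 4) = (m^2 - 15*m + 56)/(m - 2)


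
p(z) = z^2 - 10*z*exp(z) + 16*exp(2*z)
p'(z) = -10*z*exp(z) + 2*z + 32*exp(2*z) - 10*exp(z)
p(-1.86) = 6.74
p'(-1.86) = -1.61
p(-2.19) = 7.45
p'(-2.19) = -2.65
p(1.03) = 97.75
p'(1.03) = 196.27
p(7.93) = 123383068.13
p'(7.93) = 246958640.62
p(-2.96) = 10.34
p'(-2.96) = -4.82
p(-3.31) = 12.19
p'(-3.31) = -5.73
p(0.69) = 50.32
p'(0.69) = 94.88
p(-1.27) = 6.44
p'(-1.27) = 0.74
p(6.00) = 2579906.94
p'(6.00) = 5179925.31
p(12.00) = 423806423646.52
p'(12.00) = 847630750056.11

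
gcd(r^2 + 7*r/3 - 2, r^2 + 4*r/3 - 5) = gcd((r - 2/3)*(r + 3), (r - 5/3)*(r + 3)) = r + 3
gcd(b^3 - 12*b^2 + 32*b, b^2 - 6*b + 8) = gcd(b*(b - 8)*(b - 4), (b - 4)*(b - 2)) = b - 4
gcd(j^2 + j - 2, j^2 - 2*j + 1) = j - 1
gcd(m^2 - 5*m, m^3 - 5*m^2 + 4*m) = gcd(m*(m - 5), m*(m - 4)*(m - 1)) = m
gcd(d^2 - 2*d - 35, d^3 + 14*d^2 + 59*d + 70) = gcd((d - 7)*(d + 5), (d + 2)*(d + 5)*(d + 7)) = d + 5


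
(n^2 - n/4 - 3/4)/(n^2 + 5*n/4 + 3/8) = 2*(n - 1)/(2*n + 1)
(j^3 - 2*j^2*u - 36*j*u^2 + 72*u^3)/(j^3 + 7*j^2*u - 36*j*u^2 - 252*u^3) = (j - 2*u)/(j + 7*u)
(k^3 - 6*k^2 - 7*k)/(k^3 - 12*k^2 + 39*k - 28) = k*(k + 1)/(k^2 - 5*k + 4)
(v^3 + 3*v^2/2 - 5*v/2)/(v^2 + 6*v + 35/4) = 2*v*(v - 1)/(2*v + 7)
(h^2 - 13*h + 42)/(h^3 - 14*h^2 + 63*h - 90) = (h - 7)/(h^2 - 8*h + 15)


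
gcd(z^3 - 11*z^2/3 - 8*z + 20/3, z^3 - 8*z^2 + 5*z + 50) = z^2 - 3*z - 10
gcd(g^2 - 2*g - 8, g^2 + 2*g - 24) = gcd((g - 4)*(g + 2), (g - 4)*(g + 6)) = g - 4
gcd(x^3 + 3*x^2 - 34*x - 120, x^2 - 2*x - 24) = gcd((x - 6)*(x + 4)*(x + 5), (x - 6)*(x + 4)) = x^2 - 2*x - 24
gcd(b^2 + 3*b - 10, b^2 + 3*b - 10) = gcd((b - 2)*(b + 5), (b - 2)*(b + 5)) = b^2 + 3*b - 10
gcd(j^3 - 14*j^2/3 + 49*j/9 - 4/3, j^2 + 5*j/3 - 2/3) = j - 1/3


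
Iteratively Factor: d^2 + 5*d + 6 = (d + 3)*(d + 2)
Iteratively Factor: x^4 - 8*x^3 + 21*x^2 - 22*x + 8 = (x - 2)*(x^3 - 6*x^2 + 9*x - 4) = (x - 4)*(x - 2)*(x^2 - 2*x + 1) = (x - 4)*(x - 2)*(x - 1)*(x - 1)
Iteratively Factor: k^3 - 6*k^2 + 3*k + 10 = (k + 1)*(k^2 - 7*k + 10) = (k - 2)*(k + 1)*(k - 5)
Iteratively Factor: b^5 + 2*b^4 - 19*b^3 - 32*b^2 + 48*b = (b + 4)*(b^4 - 2*b^3 - 11*b^2 + 12*b) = (b - 1)*(b + 4)*(b^3 - b^2 - 12*b) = (b - 1)*(b + 3)*(b + 4)*(b^2 - 4*b) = (b - 4)*(b - 1)*(b + 3)*(b + 4)*(b)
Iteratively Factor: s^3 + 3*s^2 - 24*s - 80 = (s - 5)*(s^2 + 8*s + 16) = (s - 5)*(s + 4)*(s + 4)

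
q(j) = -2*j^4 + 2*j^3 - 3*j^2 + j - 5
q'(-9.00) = 6373.00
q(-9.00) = -14837.00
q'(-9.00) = 6373.00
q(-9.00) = -14837.00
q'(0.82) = -4.30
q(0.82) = -6.00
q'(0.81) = -4.17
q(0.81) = -5.96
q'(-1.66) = 64.09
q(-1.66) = -39.26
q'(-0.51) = 6.68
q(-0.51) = -6.69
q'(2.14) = -62.77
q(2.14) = -38.94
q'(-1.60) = 58.73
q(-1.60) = -35.58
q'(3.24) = -227.55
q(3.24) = -185.63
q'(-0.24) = 2.90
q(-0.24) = -5.45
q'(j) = -8*j^3 + 6*j^2 - 6*j + 1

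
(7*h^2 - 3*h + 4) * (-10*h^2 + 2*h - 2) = -70*h^4 + 44*h^3 - 60*h^2 + 14*h - 8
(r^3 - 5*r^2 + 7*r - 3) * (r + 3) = r^4 - 2*r^3 - 8*r^2 + 18*r - 9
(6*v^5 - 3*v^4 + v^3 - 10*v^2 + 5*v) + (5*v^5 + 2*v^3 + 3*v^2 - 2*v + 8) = 11*v^5 - 3*v^4 + 3*v^3 - 7*v^2 + 3*v + 8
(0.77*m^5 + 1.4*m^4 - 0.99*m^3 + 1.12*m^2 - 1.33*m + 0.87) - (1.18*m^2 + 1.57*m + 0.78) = 0.77*m^5 + 1.4*m^4 - 0.99*m^3 - 0.0599999999999998*m^2 - 2.9*m + 0.09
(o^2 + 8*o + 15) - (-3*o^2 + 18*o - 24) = 4*o^2 - 10*o + 39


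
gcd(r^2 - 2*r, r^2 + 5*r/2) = r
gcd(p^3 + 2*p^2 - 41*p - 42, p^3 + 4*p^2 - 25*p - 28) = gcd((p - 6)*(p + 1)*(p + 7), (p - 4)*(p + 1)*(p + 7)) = p^2 + 8*p + 7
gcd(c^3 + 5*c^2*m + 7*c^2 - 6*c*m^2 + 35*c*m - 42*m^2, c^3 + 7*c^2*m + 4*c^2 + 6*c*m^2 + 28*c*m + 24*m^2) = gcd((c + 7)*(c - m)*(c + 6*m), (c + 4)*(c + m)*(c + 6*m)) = c + 6*m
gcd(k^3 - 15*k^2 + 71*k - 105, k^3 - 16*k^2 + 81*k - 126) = k^2 - 10*k + 21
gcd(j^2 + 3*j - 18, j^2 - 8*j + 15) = j - 3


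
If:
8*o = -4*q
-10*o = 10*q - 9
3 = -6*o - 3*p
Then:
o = -9/10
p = 4/5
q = 9/5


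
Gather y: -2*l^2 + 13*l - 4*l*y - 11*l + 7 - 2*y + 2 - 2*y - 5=-2*l^2 + 2*l + y*(-4*l - 4) + 4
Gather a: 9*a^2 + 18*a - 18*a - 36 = 9*a^2 - 36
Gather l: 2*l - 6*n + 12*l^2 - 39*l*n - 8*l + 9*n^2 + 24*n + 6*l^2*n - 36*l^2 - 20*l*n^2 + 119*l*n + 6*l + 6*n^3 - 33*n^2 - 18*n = l^2*(6*n - 24) + l*(-20*n^2 + 80*n) + 6*n^3 - 24*n^2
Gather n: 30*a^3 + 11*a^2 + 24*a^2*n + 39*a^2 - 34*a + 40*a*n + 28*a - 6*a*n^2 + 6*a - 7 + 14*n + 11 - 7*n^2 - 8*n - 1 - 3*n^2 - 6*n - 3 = 30*a^3 + 50*a^2 + n^2*(-6*a - 10) + n*(24*a^2 + 40*a)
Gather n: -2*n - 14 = -2*n - 14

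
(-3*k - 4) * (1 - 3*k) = 9*k^2 + 9*k - 4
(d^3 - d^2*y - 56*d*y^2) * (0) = 0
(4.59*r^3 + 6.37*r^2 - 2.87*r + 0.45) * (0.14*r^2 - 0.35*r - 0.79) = 0.6426*r^5 - 0.7147*r^4 - 6.2574*r^3 - 3.9648*r^2 + 2.1098*r - 0.3555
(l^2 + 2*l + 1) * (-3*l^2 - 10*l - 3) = -3*l^4 - 16*l^3 - 26*l^2 - 16*l - 3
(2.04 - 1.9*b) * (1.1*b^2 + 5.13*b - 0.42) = -2.09*b^3 - 7.503*b^2 + 11.2632*b - 0.8568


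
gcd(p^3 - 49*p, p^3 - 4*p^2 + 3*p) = p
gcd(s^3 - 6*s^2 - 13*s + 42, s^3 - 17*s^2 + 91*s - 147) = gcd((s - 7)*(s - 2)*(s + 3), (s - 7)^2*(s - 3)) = s - 7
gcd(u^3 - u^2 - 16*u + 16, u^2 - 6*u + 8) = u - 4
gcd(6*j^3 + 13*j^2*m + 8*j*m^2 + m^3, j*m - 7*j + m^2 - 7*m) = j + m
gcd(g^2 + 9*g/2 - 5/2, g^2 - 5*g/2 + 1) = g - 1/2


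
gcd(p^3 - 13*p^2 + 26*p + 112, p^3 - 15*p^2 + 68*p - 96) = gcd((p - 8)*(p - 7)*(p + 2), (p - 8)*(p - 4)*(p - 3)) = p - 8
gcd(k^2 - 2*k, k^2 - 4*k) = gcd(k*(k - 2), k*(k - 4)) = k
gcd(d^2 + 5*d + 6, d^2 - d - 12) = d + 3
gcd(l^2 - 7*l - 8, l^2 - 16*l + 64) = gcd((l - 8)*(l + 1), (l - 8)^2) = l - 8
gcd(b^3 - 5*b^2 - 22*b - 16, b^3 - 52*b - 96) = b^2 - 6*b - 16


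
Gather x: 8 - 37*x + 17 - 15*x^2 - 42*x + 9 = -15*x^2 - 79*x + 34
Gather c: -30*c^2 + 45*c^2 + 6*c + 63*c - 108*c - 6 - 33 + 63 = 15*c^2 - 39*c + 24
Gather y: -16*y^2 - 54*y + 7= -16*y^2 - 54*y + 7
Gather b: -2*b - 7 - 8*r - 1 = -2*b - 8*r - 8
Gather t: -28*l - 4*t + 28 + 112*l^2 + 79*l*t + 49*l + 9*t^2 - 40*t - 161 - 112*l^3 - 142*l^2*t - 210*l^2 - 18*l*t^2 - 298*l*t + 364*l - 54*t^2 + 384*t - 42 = -112*l^3 - 98*l^2 + 385*l + t^2*(-18*l - 45) + t*(-142*l^2 - 219*l + 340) - 175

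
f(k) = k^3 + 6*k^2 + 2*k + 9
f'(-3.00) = -7.00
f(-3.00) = 30.00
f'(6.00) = 182.00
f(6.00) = 453.00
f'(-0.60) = -4.12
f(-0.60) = 9.74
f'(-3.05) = -6.69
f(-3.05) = 30.34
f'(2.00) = 38.00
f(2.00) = 45.00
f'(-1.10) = -7.57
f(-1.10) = 12.73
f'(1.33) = 23.27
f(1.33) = 24.63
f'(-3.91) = 0.94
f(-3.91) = 33.13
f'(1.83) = 34.01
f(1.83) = 38.88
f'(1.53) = 27.38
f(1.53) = 29.69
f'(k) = 3*k^2 + 12*k + 2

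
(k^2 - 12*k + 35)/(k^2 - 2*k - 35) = (k - 5)/(k + 5)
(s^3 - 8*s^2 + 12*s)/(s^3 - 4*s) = (s - 6)/(s + 2)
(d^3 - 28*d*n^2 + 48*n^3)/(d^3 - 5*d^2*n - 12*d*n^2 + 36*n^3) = (d^2 + 2*d*n - 24*n^2)/(d^2 - 3*d*n - 18*n^2)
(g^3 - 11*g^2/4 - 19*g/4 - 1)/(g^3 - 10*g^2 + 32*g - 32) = (4*g^2 + 5*g + 1)/(4*(g^2 - 6*g + 8))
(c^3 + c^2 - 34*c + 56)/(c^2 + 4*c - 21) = (c^2 - 6*c + 8)/(c - 3)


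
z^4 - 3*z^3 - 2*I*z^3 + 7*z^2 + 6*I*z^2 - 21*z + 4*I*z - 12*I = (z - 3)*(z - 4*I)*(z + I)^2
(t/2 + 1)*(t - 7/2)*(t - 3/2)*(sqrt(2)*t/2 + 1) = sqrt(2)*t^4/4 - 3*sqrt(2)*t^3/4 + t^3/2 - 19*sqrt(2)*t^2/16 - 3*t^2/2 - 19*t/8 + 21*sqrt(2)*t/8 + 21/4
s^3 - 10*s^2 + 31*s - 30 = (s - 5)*(s - 3)*(s - 2)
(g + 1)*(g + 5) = g^2 + 6*g + 5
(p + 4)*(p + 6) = p^2 + 10*p + 24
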